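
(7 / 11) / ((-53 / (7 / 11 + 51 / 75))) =-2534 / 160325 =-0.02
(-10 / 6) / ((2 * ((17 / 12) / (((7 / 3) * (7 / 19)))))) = -490 / 969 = -0.51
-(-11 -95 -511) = 617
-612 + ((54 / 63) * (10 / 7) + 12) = -598.78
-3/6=-1/2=-0.50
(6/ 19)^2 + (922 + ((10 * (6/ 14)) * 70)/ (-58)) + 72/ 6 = 9724940/ 10469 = 928.93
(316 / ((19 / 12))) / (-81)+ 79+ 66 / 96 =77.22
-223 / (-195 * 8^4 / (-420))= -1561 / 13312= -0.12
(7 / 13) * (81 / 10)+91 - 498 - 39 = -441.64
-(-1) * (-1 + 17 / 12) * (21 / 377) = 35 / 1508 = 0.02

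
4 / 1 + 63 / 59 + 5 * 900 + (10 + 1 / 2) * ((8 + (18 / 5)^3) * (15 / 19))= 138951797 / 28025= 4958.14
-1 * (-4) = 4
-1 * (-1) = 1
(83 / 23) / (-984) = -83 / 22632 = -0.00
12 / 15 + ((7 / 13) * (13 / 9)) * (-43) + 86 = 2401 / 45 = 53.36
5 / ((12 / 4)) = 5 / 3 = 1.67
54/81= 2/3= 0.67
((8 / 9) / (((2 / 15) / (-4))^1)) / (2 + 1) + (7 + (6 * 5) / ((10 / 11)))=280 / 9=31.11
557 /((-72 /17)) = -131.51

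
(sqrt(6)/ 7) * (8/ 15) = 8 * sqrt(6)/ 105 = 0.19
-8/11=-0.73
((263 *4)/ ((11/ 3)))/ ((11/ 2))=6312/ 121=52.17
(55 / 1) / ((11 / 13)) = 65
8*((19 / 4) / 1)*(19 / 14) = 361 / 7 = 51.57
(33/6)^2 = 121/4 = 30.25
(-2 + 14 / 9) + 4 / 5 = 16 / 45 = 0.36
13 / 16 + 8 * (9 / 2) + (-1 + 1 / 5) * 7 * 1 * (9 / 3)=1601 / 80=20.01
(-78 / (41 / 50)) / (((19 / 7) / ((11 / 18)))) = -50050 / 2337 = -21.42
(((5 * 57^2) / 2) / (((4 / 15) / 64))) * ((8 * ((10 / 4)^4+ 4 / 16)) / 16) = 153271575 / 4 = 38317893.75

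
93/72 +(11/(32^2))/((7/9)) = 28073/21504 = 1.31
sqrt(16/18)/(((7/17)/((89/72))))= 1513 * sqrt(2)/756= 2.83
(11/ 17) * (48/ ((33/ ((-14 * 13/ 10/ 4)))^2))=0.59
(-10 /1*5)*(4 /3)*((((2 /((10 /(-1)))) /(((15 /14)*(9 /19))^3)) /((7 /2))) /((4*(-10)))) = -5377456 /7381125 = -0.73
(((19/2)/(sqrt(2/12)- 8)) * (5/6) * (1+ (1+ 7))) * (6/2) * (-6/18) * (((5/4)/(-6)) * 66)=-47025/383- 15675 * sqrt(6)/6128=-129.05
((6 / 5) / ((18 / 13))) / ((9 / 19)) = 247 / 135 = 1.83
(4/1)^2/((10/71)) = 568/5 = 113.60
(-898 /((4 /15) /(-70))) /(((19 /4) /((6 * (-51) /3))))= -96175800 /19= -5061884.21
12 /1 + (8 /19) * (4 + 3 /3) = 268 /19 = 14.11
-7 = -7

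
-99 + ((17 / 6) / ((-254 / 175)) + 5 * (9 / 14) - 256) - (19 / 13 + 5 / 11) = -542558557 / 1525524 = -355.65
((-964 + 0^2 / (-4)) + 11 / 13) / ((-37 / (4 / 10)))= 25042 / 2405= 10.41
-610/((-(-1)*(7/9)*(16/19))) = -931.34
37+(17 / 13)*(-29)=-12 / 13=-0.92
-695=-695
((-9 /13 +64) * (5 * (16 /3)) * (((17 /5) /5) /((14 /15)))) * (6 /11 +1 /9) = 807.56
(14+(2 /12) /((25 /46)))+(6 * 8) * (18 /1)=65873 /75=878.31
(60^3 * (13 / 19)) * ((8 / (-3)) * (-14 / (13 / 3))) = 24192000 / 19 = 1273263.16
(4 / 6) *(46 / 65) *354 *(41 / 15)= 445096 / 975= 456.51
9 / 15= 3 / 5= 0.60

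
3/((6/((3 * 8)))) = 12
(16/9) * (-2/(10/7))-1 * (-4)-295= -13207/45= -293.49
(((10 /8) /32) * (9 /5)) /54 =1 /768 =0.00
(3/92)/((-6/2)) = -1/92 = -0.01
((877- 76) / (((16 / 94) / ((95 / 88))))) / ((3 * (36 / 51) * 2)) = 6755545 / 5632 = 1199.49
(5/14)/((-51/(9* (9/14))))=-135/3332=-0.04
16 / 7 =2.29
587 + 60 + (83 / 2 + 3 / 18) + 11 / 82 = 169445 / 246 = 688.80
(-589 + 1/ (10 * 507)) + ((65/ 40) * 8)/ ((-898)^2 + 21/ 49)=-16856757570929/ 28619293170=-589.00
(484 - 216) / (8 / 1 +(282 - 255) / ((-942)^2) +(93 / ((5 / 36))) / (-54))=-132118640 / 2169097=-60.91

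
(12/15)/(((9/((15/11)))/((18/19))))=24/209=0.11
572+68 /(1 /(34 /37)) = 23476 /37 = 634.49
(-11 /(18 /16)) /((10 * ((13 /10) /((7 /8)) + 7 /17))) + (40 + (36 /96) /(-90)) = 32092933 /812880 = 39.48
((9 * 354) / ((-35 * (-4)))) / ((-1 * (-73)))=1593 / 5110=0.31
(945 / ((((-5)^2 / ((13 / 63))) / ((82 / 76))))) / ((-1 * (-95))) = 1599 / 18050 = 0.09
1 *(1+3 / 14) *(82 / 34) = 41 / 14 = 2.93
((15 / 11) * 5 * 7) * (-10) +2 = -5228 / 11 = -475.27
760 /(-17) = -760 /17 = -44.71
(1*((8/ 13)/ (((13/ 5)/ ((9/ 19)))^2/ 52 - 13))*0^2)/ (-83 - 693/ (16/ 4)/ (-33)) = 0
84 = 84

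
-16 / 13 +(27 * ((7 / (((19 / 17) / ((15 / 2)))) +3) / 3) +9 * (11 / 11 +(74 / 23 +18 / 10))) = 28557757 / 56810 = 502.69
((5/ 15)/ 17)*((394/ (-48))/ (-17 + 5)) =197/ 14688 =0.01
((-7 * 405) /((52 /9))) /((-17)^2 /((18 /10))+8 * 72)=-32805 /49244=-0.67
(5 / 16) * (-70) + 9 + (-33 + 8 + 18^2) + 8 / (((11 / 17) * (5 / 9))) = 135687 / 440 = 308.38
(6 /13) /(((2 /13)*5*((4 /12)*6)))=3 /10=0.30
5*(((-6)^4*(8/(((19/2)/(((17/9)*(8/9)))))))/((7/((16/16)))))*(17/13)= 2959360/1729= 1711.60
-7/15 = -0.47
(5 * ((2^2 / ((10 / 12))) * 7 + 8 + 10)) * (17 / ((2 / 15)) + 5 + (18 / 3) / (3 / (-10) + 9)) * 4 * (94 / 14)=187346700 / 203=922890.15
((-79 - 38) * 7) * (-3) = 2457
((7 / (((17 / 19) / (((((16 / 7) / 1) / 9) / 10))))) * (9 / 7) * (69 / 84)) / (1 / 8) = 6992 / 4165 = 1.68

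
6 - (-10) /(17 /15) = 252 /17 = 14.82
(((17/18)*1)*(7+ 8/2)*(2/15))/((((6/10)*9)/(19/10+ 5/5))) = 5423/7290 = 0.74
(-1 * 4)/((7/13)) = -52/7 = -7.43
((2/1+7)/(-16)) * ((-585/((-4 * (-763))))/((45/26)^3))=28561/1373400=0.02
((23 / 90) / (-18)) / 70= -23 / 113400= -0.00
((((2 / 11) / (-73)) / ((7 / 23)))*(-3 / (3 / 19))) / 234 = 437 / 657657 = 0.00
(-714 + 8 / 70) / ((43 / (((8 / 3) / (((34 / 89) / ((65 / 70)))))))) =-57817604 / 537285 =-107.61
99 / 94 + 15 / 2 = 8.55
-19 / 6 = -3.17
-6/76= -0.08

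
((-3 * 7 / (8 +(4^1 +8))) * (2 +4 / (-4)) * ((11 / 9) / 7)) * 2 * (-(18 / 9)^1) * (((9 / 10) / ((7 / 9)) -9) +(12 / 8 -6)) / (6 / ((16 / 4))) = -1056 / 175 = -6.03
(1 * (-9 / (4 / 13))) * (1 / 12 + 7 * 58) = -190047 / 16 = -11877.94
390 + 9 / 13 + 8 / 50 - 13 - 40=109802 / 325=337.85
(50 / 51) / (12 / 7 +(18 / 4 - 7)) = -700 / 561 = -1.25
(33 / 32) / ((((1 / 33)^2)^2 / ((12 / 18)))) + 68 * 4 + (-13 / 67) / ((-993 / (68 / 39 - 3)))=2604585459635 / 3193488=815592.69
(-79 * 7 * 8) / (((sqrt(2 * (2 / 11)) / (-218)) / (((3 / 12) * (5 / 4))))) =301385 * sqrt(11) / 2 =499790.48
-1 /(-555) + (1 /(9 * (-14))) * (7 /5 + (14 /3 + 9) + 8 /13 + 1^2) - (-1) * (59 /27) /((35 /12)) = 80339 /129870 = 0.62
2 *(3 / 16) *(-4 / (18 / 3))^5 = -4 / 81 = -0.05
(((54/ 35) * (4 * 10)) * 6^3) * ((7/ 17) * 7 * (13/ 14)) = 606528/ 17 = 35678.12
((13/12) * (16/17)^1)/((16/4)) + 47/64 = 3229/3264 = 0.99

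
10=10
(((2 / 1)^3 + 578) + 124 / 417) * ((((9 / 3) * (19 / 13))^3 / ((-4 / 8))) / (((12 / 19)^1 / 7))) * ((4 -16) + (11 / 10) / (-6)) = 81518057125351 / 6107660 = 13346855.77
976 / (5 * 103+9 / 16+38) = 1.76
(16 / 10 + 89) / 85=453 / 425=1.07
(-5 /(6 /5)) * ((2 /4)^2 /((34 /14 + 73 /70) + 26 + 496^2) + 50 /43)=-43057995125 /8887162428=-4.84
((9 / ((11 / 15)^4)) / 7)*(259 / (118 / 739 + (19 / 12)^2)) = 1793974230000 / 4154691211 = 431.79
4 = 4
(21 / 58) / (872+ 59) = 3 / 7714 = 0.00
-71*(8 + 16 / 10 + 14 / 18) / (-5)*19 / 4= 629983 / 900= 699.98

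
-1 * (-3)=3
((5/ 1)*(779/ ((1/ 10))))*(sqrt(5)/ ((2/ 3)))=58425*sqrt(5)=130642.27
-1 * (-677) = 677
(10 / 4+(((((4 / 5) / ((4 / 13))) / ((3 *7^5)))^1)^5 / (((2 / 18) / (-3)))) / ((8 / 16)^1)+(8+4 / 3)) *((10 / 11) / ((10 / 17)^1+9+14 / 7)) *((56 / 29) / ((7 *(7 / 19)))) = 209691318100593457296516558232 / 301672547825521614458471645625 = 0.70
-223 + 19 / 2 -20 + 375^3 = 105468283 / 2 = 52734141.50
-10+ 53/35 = -297/35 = -8.49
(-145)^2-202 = 20823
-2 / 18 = -1 / 9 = -0.11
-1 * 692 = -692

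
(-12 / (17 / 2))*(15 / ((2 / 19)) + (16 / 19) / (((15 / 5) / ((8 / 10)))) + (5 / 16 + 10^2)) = -1108249 / 3230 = -343.11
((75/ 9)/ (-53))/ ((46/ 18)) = -75/ 1219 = -0.06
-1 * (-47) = 47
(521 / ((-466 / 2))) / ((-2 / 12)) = 3126 / 233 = 13.42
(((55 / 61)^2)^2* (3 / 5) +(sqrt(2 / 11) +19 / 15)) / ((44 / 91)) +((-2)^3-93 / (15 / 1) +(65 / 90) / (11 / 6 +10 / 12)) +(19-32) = -858607090357 / 36553020240 +91* sqrt(22) / 484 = -22.61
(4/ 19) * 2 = 0.42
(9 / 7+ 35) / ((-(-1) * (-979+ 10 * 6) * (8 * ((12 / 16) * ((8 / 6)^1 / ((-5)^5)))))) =396875 / 25732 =15.42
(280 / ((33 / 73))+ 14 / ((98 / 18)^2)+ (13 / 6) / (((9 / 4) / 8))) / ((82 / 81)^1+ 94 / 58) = 5562012486 / 23336005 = 238.34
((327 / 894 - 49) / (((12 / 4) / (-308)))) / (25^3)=743974 / 2328125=0.32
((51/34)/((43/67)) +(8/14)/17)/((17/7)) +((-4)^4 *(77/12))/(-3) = -546.58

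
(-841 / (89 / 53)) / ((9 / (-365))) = 16269145 / 801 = 20311.04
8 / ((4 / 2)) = 4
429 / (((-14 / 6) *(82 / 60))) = -134.53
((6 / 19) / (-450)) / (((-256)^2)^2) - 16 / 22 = -48962627174411 / 67323612364800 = -0.73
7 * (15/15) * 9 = 63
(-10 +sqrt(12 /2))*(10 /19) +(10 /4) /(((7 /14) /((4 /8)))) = -105 /38 +10*sqrt(6) /19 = -1.47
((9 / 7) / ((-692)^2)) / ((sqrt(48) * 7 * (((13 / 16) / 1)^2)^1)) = 12 * sqrt(3) / 247842049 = 0.00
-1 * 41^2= -1681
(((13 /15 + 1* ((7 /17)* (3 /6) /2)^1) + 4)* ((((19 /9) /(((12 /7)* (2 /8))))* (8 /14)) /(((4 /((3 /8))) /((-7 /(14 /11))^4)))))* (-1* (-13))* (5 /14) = 18331161563 /3290112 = 5571.59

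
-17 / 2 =-8.50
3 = 3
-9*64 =-576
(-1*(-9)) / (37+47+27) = 3 / 37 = 0.08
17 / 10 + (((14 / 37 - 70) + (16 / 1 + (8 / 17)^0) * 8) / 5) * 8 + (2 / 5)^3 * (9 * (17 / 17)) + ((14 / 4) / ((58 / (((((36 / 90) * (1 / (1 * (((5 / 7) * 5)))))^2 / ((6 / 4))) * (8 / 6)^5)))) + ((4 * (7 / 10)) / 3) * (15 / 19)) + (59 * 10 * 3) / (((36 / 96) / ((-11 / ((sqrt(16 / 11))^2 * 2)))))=-4119195212638933 / 232220671875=-17738.28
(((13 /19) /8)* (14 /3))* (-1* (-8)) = 182 /57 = 3.19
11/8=1.38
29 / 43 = 0.67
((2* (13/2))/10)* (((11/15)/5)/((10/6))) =0.11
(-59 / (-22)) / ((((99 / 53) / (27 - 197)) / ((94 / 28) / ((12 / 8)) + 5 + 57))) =-358557455 / 22869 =-15678.76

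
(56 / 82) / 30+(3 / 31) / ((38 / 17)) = 47857 / 724470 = 0.07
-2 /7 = -0.29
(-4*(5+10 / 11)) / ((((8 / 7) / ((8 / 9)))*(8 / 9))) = -455 / 22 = -20.68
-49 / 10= -4.90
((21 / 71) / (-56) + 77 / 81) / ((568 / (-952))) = -5175667 / 3266568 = -1.58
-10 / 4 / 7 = -5 / 14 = -0.36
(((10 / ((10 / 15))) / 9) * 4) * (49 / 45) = 196 / 27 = 7.26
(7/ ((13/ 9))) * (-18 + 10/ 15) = -84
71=71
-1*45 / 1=-45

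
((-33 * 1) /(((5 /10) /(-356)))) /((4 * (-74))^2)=2937 /10952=0.27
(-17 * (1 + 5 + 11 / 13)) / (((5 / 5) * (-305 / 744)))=1125672 / 3965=283.90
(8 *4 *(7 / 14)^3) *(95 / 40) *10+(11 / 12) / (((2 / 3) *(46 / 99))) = 36049 / 368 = 97.96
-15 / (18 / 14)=-35 / 3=-11.67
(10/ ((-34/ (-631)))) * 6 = 18930/ 17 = 1113.53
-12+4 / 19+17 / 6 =-1021 / 114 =-8.96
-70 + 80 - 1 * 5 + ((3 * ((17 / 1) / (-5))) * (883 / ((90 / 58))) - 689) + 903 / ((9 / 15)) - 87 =-380269 / 75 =-5070.25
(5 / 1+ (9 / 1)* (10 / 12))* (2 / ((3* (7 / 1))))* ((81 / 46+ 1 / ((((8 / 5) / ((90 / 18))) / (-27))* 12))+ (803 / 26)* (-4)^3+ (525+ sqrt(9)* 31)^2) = 90882153725 / 200928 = 452312.04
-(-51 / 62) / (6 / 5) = 85 / 124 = 0.69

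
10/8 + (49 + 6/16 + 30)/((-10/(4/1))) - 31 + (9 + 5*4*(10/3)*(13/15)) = 95/18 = 5.28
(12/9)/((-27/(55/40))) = -0.07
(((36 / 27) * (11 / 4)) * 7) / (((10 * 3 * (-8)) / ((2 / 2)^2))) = -77 / 720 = -0.11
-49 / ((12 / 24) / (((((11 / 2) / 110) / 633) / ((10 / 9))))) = -147 / 21100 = -0.01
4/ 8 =1/ 2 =0.50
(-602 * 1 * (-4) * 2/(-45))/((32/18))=-301/5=-60.20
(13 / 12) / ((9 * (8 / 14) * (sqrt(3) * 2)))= 91 * sqrt(3) / 2592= 0.06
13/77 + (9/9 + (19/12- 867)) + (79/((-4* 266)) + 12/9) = -30301261/35112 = -862.99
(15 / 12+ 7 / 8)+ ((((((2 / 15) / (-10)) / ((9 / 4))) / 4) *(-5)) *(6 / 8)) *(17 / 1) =799 / 360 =2.22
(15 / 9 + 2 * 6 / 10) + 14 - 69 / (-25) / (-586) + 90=4696583 / 43950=106.86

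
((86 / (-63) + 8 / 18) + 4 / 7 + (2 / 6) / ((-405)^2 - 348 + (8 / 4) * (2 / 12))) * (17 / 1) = -183644897 / 30935016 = -5.94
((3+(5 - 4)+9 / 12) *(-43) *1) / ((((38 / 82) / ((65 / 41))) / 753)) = -2104635 / 4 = -526158.75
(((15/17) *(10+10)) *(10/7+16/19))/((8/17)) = 11325/133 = 85.15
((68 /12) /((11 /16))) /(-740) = -68 /6105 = -0.01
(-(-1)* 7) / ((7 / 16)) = 16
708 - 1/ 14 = 9911/ 14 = 707.93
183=183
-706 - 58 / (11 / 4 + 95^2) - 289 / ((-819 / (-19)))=-7026120421 / 9858303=-712.71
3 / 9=1 / 3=0.33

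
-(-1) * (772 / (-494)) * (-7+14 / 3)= 2702 / 741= 3.65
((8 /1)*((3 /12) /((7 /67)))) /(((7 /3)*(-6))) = -67 /49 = -1.37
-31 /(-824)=31 /824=0.04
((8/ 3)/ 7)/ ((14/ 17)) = 68/ 147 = 0.46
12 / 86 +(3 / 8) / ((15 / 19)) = 1057 / 1720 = 0.61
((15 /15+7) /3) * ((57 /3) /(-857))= -152 /2571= -0.06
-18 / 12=-3 / 2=-1.50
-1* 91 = -91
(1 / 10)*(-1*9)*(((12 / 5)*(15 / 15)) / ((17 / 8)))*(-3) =1296 / 425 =3.05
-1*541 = -541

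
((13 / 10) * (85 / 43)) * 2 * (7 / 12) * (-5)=-7735 / 516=-14.99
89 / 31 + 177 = 5576 / 31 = 179.87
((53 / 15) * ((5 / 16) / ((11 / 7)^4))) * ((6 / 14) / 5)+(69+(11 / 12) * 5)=258614597 / 3513840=73.60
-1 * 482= -482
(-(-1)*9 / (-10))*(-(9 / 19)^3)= 6561 / 68590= 0.10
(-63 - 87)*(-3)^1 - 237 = 213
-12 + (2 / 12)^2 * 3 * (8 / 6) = -11.89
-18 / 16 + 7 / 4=5 / 8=0.62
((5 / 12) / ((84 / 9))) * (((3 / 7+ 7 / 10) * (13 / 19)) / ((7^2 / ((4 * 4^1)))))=1027 / 91238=0.01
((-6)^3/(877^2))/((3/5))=-360/769129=-0.00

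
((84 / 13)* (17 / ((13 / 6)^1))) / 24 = 357 / 169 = 2.11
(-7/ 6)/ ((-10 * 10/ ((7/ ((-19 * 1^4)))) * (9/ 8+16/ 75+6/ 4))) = -0.00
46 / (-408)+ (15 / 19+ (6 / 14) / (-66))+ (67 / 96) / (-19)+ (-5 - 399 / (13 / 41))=-1262.75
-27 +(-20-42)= -89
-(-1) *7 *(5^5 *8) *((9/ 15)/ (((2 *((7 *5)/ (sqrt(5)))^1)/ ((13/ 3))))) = 6500 *sqrt(5) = 14534.44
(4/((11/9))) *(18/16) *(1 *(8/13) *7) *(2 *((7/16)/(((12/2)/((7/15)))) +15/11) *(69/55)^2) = 69.78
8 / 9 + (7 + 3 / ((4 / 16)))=179 / 9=19.89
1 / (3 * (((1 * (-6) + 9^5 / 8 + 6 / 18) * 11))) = 8 / 1947121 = 0.00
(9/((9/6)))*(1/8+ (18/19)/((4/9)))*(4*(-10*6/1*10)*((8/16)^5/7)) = -11025/76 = -145.07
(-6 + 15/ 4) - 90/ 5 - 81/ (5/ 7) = -2673/ 20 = -133.65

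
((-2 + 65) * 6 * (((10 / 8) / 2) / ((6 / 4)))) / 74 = 315 / 148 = 2.13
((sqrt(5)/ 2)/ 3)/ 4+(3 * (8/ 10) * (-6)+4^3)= sqrt(5)/ 24+248/ 5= 49.69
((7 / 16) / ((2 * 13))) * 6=21 / 208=0.10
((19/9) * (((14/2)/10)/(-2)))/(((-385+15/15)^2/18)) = -133/1474560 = -0.00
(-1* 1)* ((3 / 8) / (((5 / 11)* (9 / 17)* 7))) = -187 / 840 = -0.22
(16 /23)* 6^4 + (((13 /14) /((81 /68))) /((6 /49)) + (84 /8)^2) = 22762465 /22356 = 1018.18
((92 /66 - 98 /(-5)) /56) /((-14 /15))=-433 /1078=-0.40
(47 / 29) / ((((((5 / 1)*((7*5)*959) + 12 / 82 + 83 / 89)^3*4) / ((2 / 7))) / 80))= 11417984585515 / 5827818055472565618450613923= 0.00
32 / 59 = 0.54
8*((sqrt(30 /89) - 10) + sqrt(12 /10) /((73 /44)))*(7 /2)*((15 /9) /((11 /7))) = -260.12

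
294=294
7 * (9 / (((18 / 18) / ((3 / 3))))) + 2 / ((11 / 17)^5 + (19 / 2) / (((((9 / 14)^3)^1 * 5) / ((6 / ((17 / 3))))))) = 279589704363 / 4419676511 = 63.26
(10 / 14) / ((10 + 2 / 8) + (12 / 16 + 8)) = 5 / 133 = 0.04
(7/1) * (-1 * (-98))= 686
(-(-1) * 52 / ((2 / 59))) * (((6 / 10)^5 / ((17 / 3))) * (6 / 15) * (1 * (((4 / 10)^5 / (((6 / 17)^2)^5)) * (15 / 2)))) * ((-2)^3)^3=-2910620840742368 / 263671875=-11038799.04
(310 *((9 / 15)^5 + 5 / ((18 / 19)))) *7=65371033 / 5625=11621.52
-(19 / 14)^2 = -361 / 196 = -1.84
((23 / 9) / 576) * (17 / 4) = 391 / 20736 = 0.02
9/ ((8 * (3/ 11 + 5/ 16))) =198/ 103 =1.92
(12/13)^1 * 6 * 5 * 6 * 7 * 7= 105840/13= 8141.54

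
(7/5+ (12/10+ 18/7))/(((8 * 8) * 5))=181/11200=0.02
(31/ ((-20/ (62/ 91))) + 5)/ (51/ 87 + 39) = 104081/ 1044680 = 0.10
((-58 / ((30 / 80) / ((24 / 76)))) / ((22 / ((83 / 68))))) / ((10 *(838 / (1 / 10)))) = -2407 / 74435350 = -0.00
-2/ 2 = -1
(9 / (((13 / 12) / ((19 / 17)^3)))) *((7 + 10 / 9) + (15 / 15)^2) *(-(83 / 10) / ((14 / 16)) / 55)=-2240752992 / 122947825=-18.23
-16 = -16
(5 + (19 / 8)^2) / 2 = 681 / 128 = 5.32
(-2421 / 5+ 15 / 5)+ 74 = -2036 / 5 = -407.20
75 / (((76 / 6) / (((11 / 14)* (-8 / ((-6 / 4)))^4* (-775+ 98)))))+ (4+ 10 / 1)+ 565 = -3049598137 / 1197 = -2547701.03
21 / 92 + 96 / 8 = 1125 / 92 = 12.23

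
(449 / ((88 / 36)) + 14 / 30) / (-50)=-60769 / 16500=-3.68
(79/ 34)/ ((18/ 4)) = 79/ 153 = 0.52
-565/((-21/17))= 9605/21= 457.38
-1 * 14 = -14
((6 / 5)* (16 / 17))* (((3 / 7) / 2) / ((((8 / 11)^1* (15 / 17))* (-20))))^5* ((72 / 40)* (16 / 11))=-33016435947 / 8605184000000000000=-0.00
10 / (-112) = -0.09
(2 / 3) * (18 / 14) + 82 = 580 / 7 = 82.86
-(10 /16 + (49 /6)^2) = -4847 /72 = -67.32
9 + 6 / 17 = 159 / 17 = 9.35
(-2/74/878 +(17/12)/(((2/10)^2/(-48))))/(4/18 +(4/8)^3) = -1988143236/406075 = -4896.00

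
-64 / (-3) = 64 / 3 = 21.33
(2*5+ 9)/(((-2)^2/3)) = 57/4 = 14.25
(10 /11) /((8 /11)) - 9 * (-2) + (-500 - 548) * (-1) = 4269 /4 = 1067.25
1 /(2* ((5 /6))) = 3 /5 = 0.60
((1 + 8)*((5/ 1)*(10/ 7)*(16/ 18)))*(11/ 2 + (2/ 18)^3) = 1604200/ 5103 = 314.36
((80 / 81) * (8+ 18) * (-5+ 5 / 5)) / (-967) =0.11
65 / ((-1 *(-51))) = 65 / 51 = 1.27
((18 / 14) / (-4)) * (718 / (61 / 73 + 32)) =-78621 / 11186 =-7.03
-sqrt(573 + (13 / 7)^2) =-sqrt(28246) / 7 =-24.01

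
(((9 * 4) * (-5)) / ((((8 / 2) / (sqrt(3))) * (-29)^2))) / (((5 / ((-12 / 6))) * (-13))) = -18 * sqrt(3) / 10933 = -0.00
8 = 8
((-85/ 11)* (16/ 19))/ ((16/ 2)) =-170/ 209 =-0.81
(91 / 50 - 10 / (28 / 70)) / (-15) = 1.55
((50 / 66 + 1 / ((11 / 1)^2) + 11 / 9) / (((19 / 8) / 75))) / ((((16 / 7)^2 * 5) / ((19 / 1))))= 45.66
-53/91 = -0.58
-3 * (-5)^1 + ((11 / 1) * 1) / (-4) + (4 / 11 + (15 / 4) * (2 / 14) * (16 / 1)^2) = 149.76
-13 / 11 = -1.18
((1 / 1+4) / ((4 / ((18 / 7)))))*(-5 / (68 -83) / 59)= 15 / 826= 0.02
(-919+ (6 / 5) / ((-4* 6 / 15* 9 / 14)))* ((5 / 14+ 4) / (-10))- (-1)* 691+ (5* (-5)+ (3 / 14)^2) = 6273817 / 5880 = 1066.98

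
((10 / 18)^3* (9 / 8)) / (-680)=-0.00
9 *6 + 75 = 129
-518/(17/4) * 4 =-8288/17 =-487.53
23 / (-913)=-23 / 913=-0.03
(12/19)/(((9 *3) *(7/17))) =68/1197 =0.06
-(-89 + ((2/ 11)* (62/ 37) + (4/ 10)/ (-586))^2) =88.91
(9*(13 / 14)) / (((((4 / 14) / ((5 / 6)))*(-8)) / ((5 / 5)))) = -195 / 64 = -3.05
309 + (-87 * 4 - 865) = -904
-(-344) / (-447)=-344 / 447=-0.77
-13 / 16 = -0.81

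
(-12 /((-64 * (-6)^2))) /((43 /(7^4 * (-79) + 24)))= -189655 /8256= -22.97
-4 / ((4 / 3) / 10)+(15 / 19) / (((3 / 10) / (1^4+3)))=-370 / 19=-19.47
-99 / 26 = -3.81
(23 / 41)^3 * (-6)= -73002 / 68921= -1.06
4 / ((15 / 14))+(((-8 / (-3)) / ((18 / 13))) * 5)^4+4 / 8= 45720097669 / 5314410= 8603.04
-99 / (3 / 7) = -231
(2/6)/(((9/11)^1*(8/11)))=121/216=0.56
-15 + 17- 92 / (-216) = 131 / 54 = 2.43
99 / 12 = 33 / 4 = 8.25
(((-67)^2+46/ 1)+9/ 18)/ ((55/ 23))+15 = 210283/ 110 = 1911.66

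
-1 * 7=-7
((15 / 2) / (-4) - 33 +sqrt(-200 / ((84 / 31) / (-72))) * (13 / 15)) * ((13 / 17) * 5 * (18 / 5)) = -32643 / 68 +4056 * sqrt(651) / 119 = 389.60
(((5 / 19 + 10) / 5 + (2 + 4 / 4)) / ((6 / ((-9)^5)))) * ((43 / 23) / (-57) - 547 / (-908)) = -53386043436 / 1884781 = -28324.80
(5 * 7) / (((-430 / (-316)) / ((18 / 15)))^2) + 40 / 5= 35.22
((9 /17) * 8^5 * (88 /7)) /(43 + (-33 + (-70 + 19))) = -25952256 /4879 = -5319.18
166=166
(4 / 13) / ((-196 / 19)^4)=130321 / 4796314432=0.00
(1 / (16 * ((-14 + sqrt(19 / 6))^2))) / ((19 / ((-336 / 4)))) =-75285 / 50868662 - 882 * sqrt(114) / 25434331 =-0.00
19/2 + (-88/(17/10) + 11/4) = -2687/68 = -39.51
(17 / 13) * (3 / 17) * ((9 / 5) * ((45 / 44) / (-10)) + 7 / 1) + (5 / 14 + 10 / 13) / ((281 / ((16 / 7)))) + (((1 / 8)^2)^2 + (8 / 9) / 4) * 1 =654900249979 / 362919997440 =1.80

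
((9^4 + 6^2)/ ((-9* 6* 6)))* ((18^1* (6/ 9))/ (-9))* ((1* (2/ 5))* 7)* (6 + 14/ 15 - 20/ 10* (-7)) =3222268/ 2025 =1591.24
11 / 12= 0.92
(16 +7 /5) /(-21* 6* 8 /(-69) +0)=667 /560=1.19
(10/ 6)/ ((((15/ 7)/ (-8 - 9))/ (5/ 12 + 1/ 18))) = -2023/ 324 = -6.24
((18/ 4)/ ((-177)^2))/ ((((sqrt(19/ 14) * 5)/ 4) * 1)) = 2 * sqrt(266)/ 330695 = 0.00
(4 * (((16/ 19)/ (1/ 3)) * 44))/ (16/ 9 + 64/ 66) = 52272/ 323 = 161.83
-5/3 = -1.67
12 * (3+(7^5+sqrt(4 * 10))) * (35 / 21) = 40 * sqrt(10)+336200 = 336326.49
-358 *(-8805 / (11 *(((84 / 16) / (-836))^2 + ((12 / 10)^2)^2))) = 667591812800000 / 4830861027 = 138193.13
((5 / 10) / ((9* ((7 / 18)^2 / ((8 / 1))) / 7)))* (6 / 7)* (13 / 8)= 1404 / 49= 28.65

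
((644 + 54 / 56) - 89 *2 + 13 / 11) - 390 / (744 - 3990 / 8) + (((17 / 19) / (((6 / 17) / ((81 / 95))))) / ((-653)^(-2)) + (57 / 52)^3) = 5892870366952685447 / 6390365741760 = 922149.15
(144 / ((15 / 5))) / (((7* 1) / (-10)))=-68.57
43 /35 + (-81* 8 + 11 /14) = -45219 /70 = -645.99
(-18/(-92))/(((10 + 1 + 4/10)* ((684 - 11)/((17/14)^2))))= 4335/115287592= 0.00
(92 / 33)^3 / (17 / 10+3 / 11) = 7786880 / 708939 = 10.98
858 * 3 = 2574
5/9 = 0.56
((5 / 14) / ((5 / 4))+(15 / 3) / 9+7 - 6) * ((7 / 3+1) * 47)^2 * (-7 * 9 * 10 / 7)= -256244000 / 63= -4067365.08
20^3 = 8000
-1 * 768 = -768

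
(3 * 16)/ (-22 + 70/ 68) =-1632/ 713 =-2.29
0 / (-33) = 0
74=74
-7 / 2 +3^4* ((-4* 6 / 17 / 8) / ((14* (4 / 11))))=-6005 / 952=-6.31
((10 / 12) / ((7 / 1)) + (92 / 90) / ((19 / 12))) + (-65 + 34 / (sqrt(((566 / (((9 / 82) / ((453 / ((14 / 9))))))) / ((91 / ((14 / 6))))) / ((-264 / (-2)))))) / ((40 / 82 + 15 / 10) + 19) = -5338643 / 2288930 + 68*sqrt(10522830318) / 73543493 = -2.24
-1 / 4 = -0.25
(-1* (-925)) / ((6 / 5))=4625 / 6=770.83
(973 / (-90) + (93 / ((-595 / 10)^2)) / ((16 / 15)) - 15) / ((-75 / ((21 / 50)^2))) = 65729231 / 1083750000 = 0.06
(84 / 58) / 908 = 21 / 13166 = 0.00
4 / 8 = 1 / 2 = 0.50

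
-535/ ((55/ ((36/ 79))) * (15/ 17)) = -21828/ 4345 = -5.02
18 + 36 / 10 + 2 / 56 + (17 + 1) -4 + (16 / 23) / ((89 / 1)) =10214723 / 286580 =35.64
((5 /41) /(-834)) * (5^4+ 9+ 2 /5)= -1586 /17097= -0.09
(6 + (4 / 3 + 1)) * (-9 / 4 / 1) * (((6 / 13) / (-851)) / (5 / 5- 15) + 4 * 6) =-139394025 / 309764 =-450.00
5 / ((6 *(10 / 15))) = 5 / 4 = 1.25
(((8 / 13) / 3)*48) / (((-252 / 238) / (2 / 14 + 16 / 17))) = -2752 / 273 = -10.08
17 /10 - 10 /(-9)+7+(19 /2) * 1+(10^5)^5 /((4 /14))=1575000000000000000000000869 /45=35000000000000000000000020.00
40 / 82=0.49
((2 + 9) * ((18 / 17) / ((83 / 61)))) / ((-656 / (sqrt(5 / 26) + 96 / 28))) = -18117 / 404957 - 6039 * sqrt(130) / 12033008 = -0.05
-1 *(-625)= 625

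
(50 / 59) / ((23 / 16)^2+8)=0.08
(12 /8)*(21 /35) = 9 /10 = 0.90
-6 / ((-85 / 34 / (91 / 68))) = 273 / 85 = 3.21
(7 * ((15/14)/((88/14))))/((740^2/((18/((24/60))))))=189/1927552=0.00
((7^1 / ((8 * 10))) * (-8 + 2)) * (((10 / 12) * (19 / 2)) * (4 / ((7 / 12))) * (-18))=513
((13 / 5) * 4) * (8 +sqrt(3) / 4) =13 * sqrt(3) / 5 +416 / 5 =87.70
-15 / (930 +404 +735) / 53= -15 / 109657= -0.00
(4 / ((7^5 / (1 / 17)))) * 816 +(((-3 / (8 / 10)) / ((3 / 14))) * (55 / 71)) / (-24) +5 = 319399091 / 57278256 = 5.58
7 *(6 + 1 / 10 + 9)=1057 / 10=105.70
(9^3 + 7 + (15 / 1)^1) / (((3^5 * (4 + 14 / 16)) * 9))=0.07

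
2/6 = 1/3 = 0.33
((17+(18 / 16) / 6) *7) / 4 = 1925 / 64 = 30.08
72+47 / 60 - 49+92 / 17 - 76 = -47741 / 1020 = -46.80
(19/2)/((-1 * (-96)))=19/192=0.10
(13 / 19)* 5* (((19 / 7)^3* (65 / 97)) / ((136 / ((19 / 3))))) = 28979275 / 13574568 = 2.13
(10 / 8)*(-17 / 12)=-85 / 48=-1.77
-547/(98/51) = -27897/98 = -284.66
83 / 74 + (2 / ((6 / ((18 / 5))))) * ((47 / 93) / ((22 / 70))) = 76995 / 25234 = 3.05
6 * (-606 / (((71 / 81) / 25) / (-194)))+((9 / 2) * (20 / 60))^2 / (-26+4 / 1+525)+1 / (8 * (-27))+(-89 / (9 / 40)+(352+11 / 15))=775963776763141 / 38570040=20118303.66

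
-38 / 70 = -19 / 35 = -0.54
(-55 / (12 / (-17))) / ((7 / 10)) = 4675 / 42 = 111.31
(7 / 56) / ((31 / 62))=1 / 4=0.25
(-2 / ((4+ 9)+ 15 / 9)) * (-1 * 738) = 1107 / 11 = 100.64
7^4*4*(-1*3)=-28812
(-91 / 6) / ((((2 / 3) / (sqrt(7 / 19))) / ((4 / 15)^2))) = -364* sqrt(133) / 4275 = -0.98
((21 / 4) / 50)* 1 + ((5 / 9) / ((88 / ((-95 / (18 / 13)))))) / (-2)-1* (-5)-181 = -125223581 / 712800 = -175.68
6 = 6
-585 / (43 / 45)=-26325 / 43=-612.21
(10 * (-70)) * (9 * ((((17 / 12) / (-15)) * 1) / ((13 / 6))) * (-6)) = -21420 / 13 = -1647.69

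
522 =522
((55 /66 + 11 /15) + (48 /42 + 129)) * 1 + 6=28919 /210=137.71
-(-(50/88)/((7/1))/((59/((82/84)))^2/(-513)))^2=-5738060930625/44159243243256064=-0.00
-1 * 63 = -63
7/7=1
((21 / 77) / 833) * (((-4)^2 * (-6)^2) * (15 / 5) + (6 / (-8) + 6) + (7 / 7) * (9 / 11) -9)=227709 / 403172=0.56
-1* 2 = -2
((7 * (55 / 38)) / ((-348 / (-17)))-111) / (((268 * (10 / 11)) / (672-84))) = -787650941 / 2953360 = -266.70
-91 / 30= -3.03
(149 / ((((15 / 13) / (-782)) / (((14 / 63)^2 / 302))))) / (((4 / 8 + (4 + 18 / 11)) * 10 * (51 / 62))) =-121535128 / 371516625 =-0.33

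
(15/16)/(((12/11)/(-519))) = -28545/64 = -446.02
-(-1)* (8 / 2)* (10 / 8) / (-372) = -5 / 372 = -0.01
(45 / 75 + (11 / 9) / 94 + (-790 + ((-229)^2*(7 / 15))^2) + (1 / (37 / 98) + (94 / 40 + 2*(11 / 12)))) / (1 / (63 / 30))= 2187125985615921 / 1739000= 1257691768.61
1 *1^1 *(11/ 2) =11/ 2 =5.50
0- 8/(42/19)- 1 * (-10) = 6.38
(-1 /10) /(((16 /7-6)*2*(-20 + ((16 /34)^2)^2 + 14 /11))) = -6431117 /8923340400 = -0.00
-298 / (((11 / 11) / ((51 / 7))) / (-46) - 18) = 699108 / 42235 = 16.55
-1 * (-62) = 62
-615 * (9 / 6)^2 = -1383.75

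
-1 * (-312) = 312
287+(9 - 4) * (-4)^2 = 367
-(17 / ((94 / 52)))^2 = -195364 / 2209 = -88.44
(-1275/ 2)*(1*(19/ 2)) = -24225/ 4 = -6056.25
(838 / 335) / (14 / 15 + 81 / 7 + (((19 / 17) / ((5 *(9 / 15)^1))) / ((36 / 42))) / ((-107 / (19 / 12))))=2304774864 / 11515460113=0.20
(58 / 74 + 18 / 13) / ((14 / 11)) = 1.70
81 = 81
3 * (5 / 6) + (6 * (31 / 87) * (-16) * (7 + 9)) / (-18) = 32.91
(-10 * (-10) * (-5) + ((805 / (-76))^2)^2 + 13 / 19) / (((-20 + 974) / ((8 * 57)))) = 134426046459 / 23265728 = 5777.86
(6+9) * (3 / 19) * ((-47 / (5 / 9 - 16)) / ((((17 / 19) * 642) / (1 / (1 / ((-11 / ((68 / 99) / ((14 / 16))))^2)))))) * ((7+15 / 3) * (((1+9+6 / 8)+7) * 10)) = 392674838457825 / 74824754176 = 5247.93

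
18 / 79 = 0.23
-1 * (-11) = 11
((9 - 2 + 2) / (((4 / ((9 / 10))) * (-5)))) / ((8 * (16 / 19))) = -0.06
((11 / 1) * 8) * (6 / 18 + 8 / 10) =1496 / 15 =99.73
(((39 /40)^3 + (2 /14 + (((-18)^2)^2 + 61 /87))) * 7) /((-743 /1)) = -4091613597271 /4137024000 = -989.02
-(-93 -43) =136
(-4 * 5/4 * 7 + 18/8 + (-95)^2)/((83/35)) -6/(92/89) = 28910723/7636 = 3786.11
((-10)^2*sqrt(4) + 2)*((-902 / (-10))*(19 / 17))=20363.98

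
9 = 9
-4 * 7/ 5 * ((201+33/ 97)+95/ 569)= -62281996/ 55193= -1128.44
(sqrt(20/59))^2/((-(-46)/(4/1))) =40/1357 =0.03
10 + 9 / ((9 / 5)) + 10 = 25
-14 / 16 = -7 / 8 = -0.88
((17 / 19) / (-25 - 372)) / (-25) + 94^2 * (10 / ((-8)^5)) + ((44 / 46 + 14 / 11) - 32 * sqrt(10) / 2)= -51.06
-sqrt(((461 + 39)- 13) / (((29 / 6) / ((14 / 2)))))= -sqrt(593166) / 29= -26.56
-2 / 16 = -1 / 8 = -0.12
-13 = -13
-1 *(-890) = 890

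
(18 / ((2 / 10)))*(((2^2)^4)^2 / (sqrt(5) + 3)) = 1126463.60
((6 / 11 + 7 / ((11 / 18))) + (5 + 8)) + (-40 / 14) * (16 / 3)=205 / 21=9.76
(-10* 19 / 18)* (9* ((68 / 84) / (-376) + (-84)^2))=-5292845105 / 7896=-670319.80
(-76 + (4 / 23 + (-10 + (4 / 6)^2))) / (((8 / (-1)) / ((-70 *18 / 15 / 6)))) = -61859 / 414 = -149.42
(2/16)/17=1/136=0.01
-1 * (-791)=791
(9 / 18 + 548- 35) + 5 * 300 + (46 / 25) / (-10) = 503329 / 250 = 2013.32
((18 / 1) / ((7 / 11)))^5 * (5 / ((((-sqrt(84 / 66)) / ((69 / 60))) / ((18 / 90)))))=-874910845908 * sqrt(154) / 588245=-18457204.17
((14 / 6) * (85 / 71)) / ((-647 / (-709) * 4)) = 421855 / 551244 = 0.77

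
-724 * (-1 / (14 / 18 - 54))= -13.60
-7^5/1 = -16807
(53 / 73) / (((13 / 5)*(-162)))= -265 / 153738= -0.00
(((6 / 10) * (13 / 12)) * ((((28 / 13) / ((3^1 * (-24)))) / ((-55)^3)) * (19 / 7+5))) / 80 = 3 / 266200000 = 0.00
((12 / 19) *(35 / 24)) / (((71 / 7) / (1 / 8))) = 245 / 21584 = 0.01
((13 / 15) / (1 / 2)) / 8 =13 / 60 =0.22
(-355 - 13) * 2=-736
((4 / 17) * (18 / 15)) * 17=24 / 5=4.80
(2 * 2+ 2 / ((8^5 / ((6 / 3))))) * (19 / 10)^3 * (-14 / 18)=-174815333 / 8192000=-21.34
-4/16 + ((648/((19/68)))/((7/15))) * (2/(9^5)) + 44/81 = 59665/129276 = 0.46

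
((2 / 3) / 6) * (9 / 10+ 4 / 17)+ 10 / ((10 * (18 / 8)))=0.57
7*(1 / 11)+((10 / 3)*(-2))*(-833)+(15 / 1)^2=190706 / 33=5778.97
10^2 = 100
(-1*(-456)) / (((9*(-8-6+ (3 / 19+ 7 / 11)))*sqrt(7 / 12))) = -7942*sqrt(21) / 7245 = -5.02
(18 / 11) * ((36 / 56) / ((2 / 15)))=1215 / 154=7.89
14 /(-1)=-14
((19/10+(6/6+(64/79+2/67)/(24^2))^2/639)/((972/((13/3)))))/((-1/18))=-251760536787721/1649860071413760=-0.15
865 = 865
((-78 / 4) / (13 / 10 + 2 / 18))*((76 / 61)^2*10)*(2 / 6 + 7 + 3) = -1047477600 / 472567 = -2216.57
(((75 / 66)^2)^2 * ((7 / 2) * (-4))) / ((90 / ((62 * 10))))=-160.82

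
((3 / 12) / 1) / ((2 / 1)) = 1 / 8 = 0.12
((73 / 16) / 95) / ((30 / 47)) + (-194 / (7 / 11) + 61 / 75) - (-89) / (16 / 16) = -68617967 / 319200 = -214.97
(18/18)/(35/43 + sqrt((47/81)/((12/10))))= 146286/32167 -16641 * sqrt(1410)/160835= 0.66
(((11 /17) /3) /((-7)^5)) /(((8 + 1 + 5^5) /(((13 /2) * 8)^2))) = -14872 /1343165019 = -0.00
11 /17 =0.65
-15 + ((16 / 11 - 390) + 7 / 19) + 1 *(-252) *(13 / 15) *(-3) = 263364 / 1045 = 252.02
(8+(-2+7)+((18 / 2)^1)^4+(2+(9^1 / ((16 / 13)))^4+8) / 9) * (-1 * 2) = -4065547057 / 294912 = -13785.63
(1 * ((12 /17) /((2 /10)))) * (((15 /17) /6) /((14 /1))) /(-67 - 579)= -75 /1306858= -0.00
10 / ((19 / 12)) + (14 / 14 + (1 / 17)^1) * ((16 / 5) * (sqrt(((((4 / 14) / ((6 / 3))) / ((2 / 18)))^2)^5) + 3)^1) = 154090248 / 5428661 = 28.38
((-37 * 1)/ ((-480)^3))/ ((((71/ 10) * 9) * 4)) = 0.00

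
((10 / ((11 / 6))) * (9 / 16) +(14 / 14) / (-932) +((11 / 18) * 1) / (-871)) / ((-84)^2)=123216565 / 283529229984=0.00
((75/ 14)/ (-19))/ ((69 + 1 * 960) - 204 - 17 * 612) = 25/ 849338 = 0.00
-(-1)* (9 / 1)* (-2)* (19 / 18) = -19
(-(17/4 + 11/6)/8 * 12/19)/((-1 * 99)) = 73/15048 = 0.00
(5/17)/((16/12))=15/68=0.22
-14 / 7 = -2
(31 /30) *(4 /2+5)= 217 /30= 7.23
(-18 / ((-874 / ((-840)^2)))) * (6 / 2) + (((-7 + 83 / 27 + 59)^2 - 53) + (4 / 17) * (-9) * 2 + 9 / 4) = 1008922039957 / 21662964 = 46573.59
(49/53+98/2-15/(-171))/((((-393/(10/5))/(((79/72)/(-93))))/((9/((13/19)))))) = 11935873/302187132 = 0.04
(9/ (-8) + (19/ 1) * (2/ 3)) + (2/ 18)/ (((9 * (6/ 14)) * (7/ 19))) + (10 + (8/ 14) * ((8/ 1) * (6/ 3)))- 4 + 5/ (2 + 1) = 386867/ 13608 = 28.43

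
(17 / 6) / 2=1.42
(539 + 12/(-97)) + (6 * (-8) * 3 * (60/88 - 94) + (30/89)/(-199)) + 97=265959537342/18897637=14073.69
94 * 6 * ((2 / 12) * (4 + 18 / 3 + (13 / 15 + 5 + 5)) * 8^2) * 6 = 753203.20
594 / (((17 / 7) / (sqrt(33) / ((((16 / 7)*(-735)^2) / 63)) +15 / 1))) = 297*sqrt(33) / 23800 +62370 / 17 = 3668.90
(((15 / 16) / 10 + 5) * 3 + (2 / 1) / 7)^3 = 42399022303 / 11239424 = 3772.35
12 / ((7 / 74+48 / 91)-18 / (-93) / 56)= 5010096 / 261161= 19.18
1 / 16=0.06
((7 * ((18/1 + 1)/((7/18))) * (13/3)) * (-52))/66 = -12844/11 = -1167.64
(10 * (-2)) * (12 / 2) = -120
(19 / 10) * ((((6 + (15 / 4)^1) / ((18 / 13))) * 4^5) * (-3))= -205504 / 5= -41100.80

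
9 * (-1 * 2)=-18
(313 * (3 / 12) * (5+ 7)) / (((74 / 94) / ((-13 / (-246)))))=191243 / 3034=63.03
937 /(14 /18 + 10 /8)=33732 /73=462.08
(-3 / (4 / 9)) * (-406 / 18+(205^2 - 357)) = -1124427 / 4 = -281106.75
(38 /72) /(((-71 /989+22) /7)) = 131537 /780732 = 0.17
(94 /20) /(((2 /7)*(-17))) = -0.97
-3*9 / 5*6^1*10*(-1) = 324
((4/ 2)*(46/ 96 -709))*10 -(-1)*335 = -166025/ 12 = -13835.42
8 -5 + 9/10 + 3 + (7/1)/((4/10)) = 122/5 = 24.40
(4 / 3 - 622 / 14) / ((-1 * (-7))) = -905 / 147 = -6.16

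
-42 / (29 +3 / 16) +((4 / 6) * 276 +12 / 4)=86657 / 467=185.56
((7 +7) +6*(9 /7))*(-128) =-19456 /7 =-2779.43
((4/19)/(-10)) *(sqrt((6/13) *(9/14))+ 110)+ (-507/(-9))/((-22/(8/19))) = -112/33- 6 *sqrt(273)/8645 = -3.41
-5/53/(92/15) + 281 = 1370081/4876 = 280.98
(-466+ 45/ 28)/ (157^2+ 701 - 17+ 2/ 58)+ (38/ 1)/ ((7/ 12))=191377015/ 2938632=65.12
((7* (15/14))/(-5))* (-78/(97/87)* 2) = 20358/97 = 209.88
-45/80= -9/16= -0.56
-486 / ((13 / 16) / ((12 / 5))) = -93312 / 65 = -1435.57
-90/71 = -1.27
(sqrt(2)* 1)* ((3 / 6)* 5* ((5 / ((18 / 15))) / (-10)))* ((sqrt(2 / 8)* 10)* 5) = -625* sqrt(2) / 24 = -36.83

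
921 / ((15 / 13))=3991 / 5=798.20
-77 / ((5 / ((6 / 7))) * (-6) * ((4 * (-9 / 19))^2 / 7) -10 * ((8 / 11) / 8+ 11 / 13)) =3974971 / 1410380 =2.82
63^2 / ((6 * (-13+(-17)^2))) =441 / 184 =2.40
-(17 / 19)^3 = -4913 / 6859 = -0.72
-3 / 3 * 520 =-520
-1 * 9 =-9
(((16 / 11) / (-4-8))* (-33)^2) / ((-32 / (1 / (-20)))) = -33 / 160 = -0.21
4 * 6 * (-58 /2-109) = -3312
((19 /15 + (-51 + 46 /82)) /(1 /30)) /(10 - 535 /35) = 423374 /1517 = 279.09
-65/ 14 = -4.64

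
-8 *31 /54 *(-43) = 5332 /27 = 197.48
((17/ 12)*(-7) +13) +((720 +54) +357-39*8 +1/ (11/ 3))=822.36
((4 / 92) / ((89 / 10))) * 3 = 30 / 2047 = 0.01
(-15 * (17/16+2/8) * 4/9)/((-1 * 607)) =35/2428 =0.01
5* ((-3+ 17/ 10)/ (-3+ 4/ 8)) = 13/ 5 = 2.60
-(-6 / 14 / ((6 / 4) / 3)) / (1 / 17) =102 / 7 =14.57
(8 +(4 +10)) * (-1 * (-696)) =15312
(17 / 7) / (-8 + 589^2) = 17 / 2428391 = 0.00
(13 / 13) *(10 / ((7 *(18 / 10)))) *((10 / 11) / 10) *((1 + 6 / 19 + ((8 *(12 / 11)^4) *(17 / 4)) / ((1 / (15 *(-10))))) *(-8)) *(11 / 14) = 401790475000 / 122676939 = 3275.19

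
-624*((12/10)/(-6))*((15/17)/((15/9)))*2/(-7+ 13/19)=-8892/425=-20.92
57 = 57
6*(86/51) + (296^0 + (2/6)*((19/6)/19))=3419/306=11.17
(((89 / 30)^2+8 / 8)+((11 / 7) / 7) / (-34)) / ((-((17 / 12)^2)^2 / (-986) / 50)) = 490626079488 / 4092529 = 119883.35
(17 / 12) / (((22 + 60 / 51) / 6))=289 / 788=0.37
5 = 5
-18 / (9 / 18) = -36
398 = 398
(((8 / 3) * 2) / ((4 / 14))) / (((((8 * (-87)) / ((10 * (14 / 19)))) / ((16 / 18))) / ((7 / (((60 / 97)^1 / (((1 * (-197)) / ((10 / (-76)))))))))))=-104870192 / 35235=-2976.31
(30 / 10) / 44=3 / 44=0.07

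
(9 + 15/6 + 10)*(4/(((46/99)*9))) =473/23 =20.57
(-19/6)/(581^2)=-19/2025366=-0.00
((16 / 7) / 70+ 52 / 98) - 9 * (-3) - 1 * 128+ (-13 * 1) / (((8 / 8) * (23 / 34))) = -674251 / 5635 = -119.65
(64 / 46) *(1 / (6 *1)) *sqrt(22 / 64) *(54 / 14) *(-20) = -10.49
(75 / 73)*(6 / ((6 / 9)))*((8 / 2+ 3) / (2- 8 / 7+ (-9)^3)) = -11025 / 124027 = -0.09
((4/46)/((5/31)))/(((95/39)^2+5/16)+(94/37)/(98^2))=0.09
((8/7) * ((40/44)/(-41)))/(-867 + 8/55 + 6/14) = 200/6838267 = 0.00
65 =65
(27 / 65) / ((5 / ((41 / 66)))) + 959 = 6857219 / 7150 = 959.05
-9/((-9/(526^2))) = 276676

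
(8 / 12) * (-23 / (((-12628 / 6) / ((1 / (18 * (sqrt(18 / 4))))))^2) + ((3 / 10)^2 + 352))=56848350631267 / 242189570700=234.73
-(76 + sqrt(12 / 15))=-76 - 2*sqrt(5) / 5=-76.89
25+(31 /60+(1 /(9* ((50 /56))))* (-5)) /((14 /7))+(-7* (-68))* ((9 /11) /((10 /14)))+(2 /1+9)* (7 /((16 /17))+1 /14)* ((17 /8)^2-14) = -213.21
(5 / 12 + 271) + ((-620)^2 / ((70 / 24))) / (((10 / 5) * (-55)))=-856283 / 924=-926.71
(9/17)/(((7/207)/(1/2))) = 7.83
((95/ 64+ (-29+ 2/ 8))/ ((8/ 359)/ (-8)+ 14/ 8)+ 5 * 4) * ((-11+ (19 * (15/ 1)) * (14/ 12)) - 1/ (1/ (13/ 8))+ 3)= 455705775/ 321152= 1418.97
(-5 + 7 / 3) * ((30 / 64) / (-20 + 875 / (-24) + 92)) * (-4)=0.14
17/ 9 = 1.89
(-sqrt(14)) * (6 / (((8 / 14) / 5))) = -105 * sqrt(14) / 2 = -196.44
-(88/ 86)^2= -1936/ 1849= -1.05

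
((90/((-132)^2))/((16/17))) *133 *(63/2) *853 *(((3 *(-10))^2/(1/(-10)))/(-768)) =227819773125/991232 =229834.97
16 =16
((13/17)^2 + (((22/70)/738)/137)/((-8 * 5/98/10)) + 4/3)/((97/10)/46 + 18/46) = 12890166161/4046919309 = 3.19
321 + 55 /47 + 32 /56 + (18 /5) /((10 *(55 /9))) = 146026899 /452375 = 322.80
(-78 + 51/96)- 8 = -2735/32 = -85.47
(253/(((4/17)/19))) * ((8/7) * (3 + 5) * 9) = 11767536/7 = 1681076.57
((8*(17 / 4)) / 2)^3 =4913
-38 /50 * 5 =-19 /5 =-3.80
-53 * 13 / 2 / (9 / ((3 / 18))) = -689 / 108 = -6.38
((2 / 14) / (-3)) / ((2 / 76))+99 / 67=-467 / 1407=-0.33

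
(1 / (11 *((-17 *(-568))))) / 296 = 0.00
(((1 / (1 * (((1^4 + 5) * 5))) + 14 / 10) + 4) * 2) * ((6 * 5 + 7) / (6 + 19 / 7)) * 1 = 42217 / 915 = 46.14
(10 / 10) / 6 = 1 / 6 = 0.17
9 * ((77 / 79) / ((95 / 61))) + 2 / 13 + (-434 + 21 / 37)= -1543761222 / 3609905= -427.65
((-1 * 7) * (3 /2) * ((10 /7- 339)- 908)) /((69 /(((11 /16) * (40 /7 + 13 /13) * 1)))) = 4507723 /5152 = 874.95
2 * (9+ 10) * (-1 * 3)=-114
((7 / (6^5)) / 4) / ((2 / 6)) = 7 / 10368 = 0.00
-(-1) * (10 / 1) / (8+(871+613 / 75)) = 0.01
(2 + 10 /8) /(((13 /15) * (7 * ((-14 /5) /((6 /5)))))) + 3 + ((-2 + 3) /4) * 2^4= 1327 /196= 6.77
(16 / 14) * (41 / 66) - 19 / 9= -971 / 693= -1.40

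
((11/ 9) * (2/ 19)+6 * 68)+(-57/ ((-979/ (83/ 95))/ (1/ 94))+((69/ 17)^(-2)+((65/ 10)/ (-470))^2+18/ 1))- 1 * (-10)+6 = 34601839367509889/ 78251051379600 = 442.19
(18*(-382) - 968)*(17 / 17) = -7844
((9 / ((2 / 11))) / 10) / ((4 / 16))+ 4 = 119 / 5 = 23.80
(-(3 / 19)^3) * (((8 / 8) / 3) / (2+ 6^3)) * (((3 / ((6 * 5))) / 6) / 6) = -1 / 59810480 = -0.00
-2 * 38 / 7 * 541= -41116 / 7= -5873.71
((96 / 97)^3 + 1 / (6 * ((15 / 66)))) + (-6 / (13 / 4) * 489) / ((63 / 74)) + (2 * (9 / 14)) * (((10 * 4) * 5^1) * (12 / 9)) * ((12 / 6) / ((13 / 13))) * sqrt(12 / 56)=-1318918156807 / 1245798645 + 2400 * sqrt(42) / 49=-741.27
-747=-747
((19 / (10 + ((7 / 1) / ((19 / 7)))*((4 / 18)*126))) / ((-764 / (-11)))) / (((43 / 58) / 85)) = 889865 / 2332492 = 0.38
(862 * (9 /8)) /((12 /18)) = 11637 /8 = 1454.62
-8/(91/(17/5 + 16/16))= -176/455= -0.39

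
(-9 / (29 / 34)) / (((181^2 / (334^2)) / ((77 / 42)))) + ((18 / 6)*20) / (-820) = -2568749763 / 38952829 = -65.95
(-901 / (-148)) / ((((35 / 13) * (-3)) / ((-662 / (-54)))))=-3877003 / 419580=-9.24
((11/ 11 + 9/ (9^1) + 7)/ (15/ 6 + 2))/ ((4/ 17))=17/ 2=8.50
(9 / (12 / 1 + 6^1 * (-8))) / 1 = -1 / 4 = -0.25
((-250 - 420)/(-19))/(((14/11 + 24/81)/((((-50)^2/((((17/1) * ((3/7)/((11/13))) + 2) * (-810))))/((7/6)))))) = -20267500/3616859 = -5.60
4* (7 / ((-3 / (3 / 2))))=-14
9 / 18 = 1 / 2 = 0.50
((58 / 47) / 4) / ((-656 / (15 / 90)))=-29 / 369984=-0.00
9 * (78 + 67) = 1305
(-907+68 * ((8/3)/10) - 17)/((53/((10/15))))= -27176/2385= -11.39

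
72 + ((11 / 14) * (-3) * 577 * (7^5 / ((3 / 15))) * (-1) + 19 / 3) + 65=685762475 / 6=114293745.83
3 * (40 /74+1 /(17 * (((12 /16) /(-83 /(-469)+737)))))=51647308 /295001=175.08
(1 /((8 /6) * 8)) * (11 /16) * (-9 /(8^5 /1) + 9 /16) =607959 /16777216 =0.04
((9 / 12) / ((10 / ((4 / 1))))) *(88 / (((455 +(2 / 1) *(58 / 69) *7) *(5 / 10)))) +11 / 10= 390709 / 322070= 1.21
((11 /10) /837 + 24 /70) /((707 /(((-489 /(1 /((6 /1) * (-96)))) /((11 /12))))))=252433536 /1687609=149.58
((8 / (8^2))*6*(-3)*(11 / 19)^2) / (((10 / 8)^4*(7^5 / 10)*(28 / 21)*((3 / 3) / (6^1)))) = -627264 / 758415875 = -0.00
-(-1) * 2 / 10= 0.20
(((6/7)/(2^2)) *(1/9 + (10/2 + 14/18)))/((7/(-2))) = -53/147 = -0.36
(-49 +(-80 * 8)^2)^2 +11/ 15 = 2515980324026/ 15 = 167732021601.73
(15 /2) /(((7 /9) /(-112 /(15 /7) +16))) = -2448 /7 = -349.71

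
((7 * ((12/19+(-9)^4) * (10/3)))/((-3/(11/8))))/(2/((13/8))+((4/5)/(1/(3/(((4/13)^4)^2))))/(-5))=3042637312000/258999405369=11.75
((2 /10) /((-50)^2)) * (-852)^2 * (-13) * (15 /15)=-2359188 /3125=-754.94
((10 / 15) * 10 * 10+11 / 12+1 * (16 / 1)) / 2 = 1003 / 24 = 41.79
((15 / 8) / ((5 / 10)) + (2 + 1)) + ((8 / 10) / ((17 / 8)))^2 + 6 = 372571 / 28900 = 12.89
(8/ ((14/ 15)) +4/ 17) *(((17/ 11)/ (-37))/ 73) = -1048/ 207977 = -0.01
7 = 7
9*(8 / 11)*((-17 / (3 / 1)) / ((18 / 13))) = -884 / 33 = -26.79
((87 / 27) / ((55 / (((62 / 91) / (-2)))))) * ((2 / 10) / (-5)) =899 / 1126125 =0.00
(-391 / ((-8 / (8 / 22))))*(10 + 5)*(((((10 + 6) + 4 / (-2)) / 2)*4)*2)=14929.09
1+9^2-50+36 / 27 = 100 / 3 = 33.33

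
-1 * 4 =-4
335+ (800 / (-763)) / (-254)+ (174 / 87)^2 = 32849839 / 96901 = 339.00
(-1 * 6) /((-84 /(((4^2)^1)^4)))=32768 /7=4681.14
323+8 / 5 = 1623 / 5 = 324.60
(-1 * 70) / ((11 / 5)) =-350 / 11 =-31.82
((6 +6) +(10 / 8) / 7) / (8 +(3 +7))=341 / 504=0.68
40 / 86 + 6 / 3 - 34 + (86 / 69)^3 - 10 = -559366666 / 14125887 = -39.60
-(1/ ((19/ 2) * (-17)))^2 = -4/ 104329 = -0.00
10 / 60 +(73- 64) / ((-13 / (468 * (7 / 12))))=-1133 / 6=-188.83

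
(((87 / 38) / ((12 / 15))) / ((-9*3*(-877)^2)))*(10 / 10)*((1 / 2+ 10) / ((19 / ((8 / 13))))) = -1015 / 21657134382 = -0.00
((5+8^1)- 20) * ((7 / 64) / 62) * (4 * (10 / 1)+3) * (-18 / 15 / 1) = 6321 / 9920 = 0.64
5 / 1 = 5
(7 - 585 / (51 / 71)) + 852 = 758 / 17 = 44.59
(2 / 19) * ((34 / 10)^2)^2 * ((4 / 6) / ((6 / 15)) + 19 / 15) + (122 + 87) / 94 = 728113837 / 16743750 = 43.49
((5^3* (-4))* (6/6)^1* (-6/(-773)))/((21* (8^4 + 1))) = -0.00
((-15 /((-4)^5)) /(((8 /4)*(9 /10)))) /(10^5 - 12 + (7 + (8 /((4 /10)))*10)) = 5 /61559808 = 0.00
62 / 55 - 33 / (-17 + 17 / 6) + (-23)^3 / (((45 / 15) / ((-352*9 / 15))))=160176768 / 187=856560.26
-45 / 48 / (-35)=3 / 112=0.03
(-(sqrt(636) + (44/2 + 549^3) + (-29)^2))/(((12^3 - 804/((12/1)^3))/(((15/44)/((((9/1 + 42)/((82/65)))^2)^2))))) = -0.01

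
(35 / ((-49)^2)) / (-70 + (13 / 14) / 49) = -10 / 48007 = -0.00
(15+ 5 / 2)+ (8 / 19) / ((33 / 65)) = 22985 / 1254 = 18.33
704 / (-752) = -0.94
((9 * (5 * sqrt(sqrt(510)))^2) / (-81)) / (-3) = 25 * sqrt(510) / 27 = 20.91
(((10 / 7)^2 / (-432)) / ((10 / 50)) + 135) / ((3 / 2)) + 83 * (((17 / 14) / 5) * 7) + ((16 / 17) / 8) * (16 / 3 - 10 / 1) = 77774519 / 337365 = 230.54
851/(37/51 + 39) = 43401/2026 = 21.42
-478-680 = -1158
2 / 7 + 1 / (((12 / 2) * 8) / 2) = 55 / 168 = 0.33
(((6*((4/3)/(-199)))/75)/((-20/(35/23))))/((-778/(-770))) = 1078/26706795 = 0.00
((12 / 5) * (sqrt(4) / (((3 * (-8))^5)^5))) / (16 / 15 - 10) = 1 / 59573531365979357558725639120355328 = 0.00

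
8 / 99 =0.08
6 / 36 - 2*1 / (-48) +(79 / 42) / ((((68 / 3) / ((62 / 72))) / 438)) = 31.51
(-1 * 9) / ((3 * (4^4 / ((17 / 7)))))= -51 / 1792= -0.03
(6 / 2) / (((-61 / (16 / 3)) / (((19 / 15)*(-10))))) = 608 / 183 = 3.32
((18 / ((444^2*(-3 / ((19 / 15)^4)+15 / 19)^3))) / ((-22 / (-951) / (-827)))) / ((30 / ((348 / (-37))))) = -16826972350156505346371 / 873491960873905560000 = -19.26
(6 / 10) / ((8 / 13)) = 39 / 40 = 0.98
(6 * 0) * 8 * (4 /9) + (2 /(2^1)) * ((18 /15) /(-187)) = -6 /935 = -0.01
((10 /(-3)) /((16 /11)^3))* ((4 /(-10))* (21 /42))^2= -1331 /30720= -0.04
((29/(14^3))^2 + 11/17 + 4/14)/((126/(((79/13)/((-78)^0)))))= 9433486775/209667459456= 0.04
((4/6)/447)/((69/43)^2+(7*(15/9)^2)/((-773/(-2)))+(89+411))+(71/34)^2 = 4.36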